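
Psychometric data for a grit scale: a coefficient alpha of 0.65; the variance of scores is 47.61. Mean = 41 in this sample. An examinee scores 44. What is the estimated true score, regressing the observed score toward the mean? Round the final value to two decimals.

Estimated true score = 0.6500×44 + (1 − 0.6500)×41 ≃ 42.9500

42.95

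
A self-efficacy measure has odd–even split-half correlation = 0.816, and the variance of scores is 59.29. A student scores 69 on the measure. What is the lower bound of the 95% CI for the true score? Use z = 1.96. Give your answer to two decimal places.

64.20

σ = 59.29^(1/2) = 7.700
r_full = 2·0.816 / (1 + 0.816) ≈ 0.899
SEM = 7.700 · √(1 − 0.899) = 7.700 · √0.101 ≈ 7.700 · 0.318 ≈ 2.451
Half-width = 1.96·2.451 ≈ 4.804
Lower limit = 69 − 4.804 ≈ 64.196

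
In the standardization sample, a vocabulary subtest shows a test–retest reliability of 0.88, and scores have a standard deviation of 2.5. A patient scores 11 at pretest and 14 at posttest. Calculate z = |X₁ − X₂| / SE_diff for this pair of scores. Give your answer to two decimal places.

SEM = 2.5000 · √(1 − 0.8800) = 2.5000 · √0.1200 ≈ 2.5000 · 0.3464 ≈ 0.8660
SE_diff = √2 · SEM ≈ 1.2247
z = |11 − 14| / 1.2247 = 3 / 1.2247 ≈ 2.4495

2.45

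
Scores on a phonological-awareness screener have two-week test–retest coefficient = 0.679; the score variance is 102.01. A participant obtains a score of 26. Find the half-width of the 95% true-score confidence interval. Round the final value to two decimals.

11.22

σ = 102.01^(1/2) = 10.1000
SEM = 10.1000 * √(1 − 0.6790) = 10.1000 * √0.3210 ≈ 10.1000 * 0.5666 ≈ 5.7223
Margin = 1.96 * 5.7223 ≈ 11.2158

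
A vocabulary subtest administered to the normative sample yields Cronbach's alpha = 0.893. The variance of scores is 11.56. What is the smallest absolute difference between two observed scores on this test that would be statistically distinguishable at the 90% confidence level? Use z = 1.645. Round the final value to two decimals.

σ = 11.56^(1/2) = 3.40000
The standard error of measurement is 3.40000*√(1 − 0.89300) ≈ 3.40000*0.32711 ≈ 1.11217.
Standard error of the difference = 1.11217·√2 ≈ 1.57284
Smallest detectable difference = 1.645*1.57284 ≈ 2.58733

2.59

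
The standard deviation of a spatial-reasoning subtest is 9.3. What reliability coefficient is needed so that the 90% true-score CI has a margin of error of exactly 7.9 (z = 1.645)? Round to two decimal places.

0.73

SEM needed = half-width / z = 7.9/1.645 ≈ 4.8024
r = 1 − (4.8024/9.3)² ≈ 1 − 0.2667 ≈ 0.7333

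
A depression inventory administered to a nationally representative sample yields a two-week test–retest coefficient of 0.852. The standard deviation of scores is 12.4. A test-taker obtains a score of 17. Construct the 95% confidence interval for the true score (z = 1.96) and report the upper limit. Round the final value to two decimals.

SEM = 12.400*√(1 − 0.852) ≈ 4.770
Half-width = 1.96*4.770 ≈ 9.350
Upper bound: 17 + 9.350 = 26.350

26.35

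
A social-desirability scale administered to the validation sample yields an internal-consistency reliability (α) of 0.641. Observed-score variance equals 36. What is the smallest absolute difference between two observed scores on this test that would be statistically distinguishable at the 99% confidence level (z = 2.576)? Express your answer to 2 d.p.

SD = √36 ≈ 6.0000
SEM = 6.0000 * √(1 − 0.6410) = 6.0000 * √0.3590 ≈ 6.0000 * 0.5992 ≈ 3.5950
SE_diff = SEM * √2 ≈ 3.5950 * 1.4142 ≈ 5.0841
Smallest detectable difference = 2.576*5.0841 ≈ 13.0966

13.10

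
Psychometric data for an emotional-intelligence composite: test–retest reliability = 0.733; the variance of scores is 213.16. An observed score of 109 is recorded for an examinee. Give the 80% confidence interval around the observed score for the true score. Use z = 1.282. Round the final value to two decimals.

SD = √213.16 ≃ 14.6000
SEM = 14.6000 · √(1 − 0.7330) = 14.6000 · √0.2670 ≃ 14.6000 · 0.5167 ≃ 7.5441
Half-width = 1.282·7.5441 ≃ 9.6716
CI = 109 ± 9.6716 → [99.3284, 118.6716]

[99.33, 118.67]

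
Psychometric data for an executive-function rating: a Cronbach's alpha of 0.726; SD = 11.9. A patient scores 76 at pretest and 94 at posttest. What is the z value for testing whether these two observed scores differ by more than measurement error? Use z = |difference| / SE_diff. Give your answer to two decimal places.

SEM = 11.900 × √(1 − 0.726) = 11.900 × √0.274 ≈ 11.900 × 0.523 ≈ 6.229
Standard error of the difference = 6.229·√2 ≈ 8.809
z = 18 / 8.809 ≈ 2.043

2.04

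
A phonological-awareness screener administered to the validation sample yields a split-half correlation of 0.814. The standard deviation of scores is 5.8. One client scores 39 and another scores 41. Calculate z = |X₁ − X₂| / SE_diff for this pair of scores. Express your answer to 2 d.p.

0.76

r_full = 2·0.814 / (1 + 0.814) ≃ 0.89746
SEM = 5.80000 * √(1 − 0.89746) = 5.80000 * √0.10254 ≃ 5.80000 * 0.32021 ≃ 1.85723
SE_diff = SEM * √2 ≃ 1.85723 * 1.41421 ≃ 2.62652
z = 2 / 2.62652 ≃ 0.76146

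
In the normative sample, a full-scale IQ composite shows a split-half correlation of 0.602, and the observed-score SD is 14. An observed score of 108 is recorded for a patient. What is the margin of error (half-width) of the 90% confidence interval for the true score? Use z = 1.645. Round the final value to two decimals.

11.48

Full-length reliability (Spearman-Brown) = 2(0.602)/(1+0.602) ≃ 0.7516
SEM = 14.0000·√(1 − 0.7516) ≃ 6.9781
Half-width = 1.645·6.9781 ≃ 11.4790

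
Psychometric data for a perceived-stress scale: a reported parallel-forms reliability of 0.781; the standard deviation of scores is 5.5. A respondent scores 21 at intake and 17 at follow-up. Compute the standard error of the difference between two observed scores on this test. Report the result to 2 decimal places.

3.64

SEM = 5.50000·√(1 − 0.78100) ≈ 2.57386
SE_diff = SEM · √2 ≈ 2.57386 · 1.41421 ≈ 3.63999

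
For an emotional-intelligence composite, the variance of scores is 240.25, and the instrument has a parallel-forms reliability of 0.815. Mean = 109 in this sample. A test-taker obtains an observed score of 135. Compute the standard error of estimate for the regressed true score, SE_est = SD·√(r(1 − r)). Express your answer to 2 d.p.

SD = √240.25 = 15.500
SE_est = SD · √(r(1 − r)) = 15.500 · √0.151 ≈ 15.500 · 0.388 ≈ 6.019

6.02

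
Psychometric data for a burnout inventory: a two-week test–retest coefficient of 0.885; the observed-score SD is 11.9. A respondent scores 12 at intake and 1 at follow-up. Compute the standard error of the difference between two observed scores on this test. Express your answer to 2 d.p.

SEM = 11.90000 × √(1 − 0.88500) = 11.90000 × √0.11500 ≈ 11.90000 × 0.33912 ≈ 4.03549
SE_diff = √2 × SEM ≈ 5.70704

5.71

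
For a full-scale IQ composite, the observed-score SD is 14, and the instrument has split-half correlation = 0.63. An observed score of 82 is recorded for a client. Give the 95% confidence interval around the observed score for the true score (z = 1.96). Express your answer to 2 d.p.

r_full = 2·0.63 / (1 + 0.63) ≃ 0.773
SEM = 14.000×√(1 − 0.773) ≃ 6.670
1.96 × SEM ≃ 13.073
95% CI: 82 ± 13.073 = [68.927, 95.073]

[68.93, 95.07]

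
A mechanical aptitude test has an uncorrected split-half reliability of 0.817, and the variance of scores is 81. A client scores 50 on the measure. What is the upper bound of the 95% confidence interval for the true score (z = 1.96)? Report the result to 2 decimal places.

55.60

σ = 81^(1/2) = 9.0000
Full-length reliability (Spearman-Brown) = 2(0.817)/(1+0.817) ≃ 0.8993
The standard error of measurement is 9.0000·√(1 − 0.8993) ≃ 9.0000·0.3174 ≃ 2.8562.
Half-width = 1.96·2.8562 ≃ 5.5982
Upper bound: 50 + 5.5982 = 55.5982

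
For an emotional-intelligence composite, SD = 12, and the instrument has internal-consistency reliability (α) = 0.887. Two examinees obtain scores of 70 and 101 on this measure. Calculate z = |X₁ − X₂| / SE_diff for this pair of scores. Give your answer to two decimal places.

SEM = 12.0000 · √(1 − 0.8870) = 12.0000 · √0.1130 ≈ 12.0000 · 0.3362 ≈ 4.0339
SE_diff = √2 · SEM ≈ 5.7047
z = |70 − 101| / 5.7047 = 31 / 5.7047 ≈ 5.4341

5.43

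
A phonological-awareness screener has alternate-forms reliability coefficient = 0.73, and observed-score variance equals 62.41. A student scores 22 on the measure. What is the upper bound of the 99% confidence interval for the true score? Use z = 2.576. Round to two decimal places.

32.57

SD = √62.41 = 7.900
SEM = 7.900 · √(1 − 0.730) = 7.900 · √0.270 ≈ 7.900 · 0.520 ≈ 4.105
Margin = 2.576 · 4.105 ≈ 10.574
Upper limit = 22 + 10.574 ≈ 32.574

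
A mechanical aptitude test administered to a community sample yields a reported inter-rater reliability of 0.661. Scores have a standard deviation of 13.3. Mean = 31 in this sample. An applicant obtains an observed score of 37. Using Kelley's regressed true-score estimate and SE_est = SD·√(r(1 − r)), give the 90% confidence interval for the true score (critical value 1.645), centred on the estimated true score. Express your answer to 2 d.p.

[24.61, 45.32]

T̂ = 0.6610(37) + 0.3390(31) ≃ 34.9660
SE_est = SD · √(r(1 − r)) = 13.3000 · √0.2241 ≃ 13.3000 · 0.4734 ≃ 6.2958
90% CI: 34.9660 ± 10.3566 ≃ (24.6094, 45.3226)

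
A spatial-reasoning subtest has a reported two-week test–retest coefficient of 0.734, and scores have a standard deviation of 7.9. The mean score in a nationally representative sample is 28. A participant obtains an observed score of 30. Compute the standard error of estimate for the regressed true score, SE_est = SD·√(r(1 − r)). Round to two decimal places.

3.49

SE_est = SD · √(r(1 − r)) = 7.9000 · √0.1952 ≈ 7.9000 · 0.4419 ≈ 3.4907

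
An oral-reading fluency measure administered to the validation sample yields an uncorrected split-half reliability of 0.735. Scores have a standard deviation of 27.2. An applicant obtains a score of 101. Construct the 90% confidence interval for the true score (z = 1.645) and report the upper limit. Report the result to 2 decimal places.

Full-length reliability (Spearman-Brown) = 2(0.735)/(1+0.735) ≈ 0.847
SEM = 27.200 × √(1 − 0.847) = 27.200 × √0.153 ≈ 27.200 × 0.391 ≈ 10.630
Half-width = 1.645×10.630 ≈ 17.487
Upper limit = 101 + 17.487 ≈ 118.487

118.49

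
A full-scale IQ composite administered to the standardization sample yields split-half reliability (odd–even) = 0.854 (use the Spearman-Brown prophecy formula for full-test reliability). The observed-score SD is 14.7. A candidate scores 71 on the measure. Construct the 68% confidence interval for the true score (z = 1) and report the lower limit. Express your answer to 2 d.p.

66.87

r_full = 2·0.854 / (1 + 0.854) ≃ 0.9213
SEM = 14.7000 · √(1 − 0.9213) = 14.7000 · √0.0787 ≃ 14.7000 · 0.2806 ≃ 4.1251
1 · SEM ≃ 4.1251
Lower limit = 71 − 4.1251 ≃ 66.8749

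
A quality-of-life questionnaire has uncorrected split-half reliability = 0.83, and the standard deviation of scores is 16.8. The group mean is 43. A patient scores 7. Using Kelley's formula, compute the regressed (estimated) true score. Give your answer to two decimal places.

10.34

Spearman-Brown: r = 2(0.83) / (1 + 0.83) = 1.6600 / 1.8300 ≈ 0.9071
Estimated true score = 0.9071*7 + (1 − 0.9071)*43 ≈ 10.3443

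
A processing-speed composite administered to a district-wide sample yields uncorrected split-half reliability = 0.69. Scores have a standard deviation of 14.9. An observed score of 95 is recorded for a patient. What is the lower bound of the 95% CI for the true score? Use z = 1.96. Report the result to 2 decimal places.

r_full = 2·0.69 / (1 + 0.69) ≈ 0.817
The standard error of measurement is 14.900*√(1 − 0.817) ≈ 14.900*0.428 ≈ 6.382.
Half-width = 1.96*6.382 ≈ 12.508
Lower bound: 95 − 12.508 = 82.492

82.49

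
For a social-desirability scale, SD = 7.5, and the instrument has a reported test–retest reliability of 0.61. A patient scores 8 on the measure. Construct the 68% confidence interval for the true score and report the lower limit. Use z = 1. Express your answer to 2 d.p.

3.32

SEM = 7.50000×√(1 − 0.61000) ≈ 4.68375
Half-width = 1×4.68375 ≈ 4.68375
Lower bound: 8 − 4.68375 = 3.31625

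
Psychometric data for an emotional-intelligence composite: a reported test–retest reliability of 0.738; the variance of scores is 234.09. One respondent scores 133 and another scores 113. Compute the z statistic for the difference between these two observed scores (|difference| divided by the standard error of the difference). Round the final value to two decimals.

σ = 234.09^(1/2) = 15.30000
The standard error of measurement is 15.30000·√(1 − 0.73800) ≈ 15.30000·0.51186 ≈ 7.83145.
Standard error of the difference = 7.83145·√2 ≈ 11.07534
z = 20 / 11.07534 ≈ 1.80581

1.81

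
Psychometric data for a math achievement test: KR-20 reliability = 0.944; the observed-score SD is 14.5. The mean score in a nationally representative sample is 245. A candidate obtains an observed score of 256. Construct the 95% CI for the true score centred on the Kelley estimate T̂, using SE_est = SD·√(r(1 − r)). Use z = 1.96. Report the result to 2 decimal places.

T̂ = r·X + (1 − r)·M = 0.9440·256 + 0.0560·245 = 241.6640 + 13.7200 ≈ 255.3840
SE_est = SD · √(r(1 − r)) = 14.5000 · √0.0529 ≈ 14.5000 · 0.2299 ≈ 3.3339
95% CI: 255.3840 ± 6.5344 ≈ (248.8496, 261.9184)

[248.85, 261.92]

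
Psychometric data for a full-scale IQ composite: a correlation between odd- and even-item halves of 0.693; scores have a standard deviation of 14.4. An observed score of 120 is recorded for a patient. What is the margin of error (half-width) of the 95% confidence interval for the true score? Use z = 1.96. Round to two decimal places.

12.02

Full-length reliability (Spearman-Brown) = 2(0.693)/(1+0.693) ≈ 0.8187
The standard error of measurement is 14.4000*√(1 − 0.8187) ≈ 14.4000*0.4258 ≈ 6.1320.
Margin = 1.96 * 6.1320 ≈ 12.0187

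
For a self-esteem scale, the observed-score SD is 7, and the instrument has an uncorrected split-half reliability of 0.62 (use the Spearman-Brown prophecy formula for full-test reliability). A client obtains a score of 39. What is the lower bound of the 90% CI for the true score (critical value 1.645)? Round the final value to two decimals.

Spearman-Brown: r = 2(0.62) / (1 + 0.62) = 1.2400 / 1.6200 ≃ 0.7654
The standard error of measurement is 7.0000×√(1 − 0.7654) ≃ 7.0000×0.4843 ≃ 3.3903.
Margin = 1.645 × 3.3903 ≃ 5.5770
Lower limit = 39 − 5.5770 ≃ 33.4230

33.42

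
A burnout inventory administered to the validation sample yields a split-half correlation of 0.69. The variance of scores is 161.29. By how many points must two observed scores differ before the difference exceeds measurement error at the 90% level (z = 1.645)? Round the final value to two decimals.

σ = 161.29^(1/2) = 12.7000
r_full = 2·0.69 / (1 + 0.69) ≈ 0.8166
The standard error of measurement is 12.7000*√(1 − 0.8166) ≈ 12.7000*0.4283 ≈ 5.4393.
Standard error of the difference = 5.4393·√2 ≈ 7.6923
Smallest detectable difference = 1.645*7.6923 ≈ 12.6538

12.65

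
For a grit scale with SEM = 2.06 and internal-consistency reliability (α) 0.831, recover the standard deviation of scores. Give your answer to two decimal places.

5.01

SD = SEM / √(1 − r) = 2.06 / √0.169 ≈ 2.06 / 0.411 ≈ 5.011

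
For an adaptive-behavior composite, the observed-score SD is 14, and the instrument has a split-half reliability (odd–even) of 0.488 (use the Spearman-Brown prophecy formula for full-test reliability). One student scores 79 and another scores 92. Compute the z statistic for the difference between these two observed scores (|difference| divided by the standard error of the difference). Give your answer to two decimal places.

1.12

Full-length reliability (Spearman-Brown) = 2(0.488)/(1+0.488) ≈ 0.65591
SEM = 14.00000 × √(1 − 0.65591) = 14.00000 × √0.34409 ≈ 14.00000 × 0.58659 ≈ 8.21224
Standard error of the difference = 8.21224·√2 ≈ 11.61386
z = 13 / 11.61386 ≈ 1.11935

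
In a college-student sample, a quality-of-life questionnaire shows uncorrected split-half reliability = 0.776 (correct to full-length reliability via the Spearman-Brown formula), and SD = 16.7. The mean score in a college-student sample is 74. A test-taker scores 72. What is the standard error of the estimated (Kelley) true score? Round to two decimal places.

5.54

r_full = 2·0.776 / (1 + 0.776) ≈ 0.87387
SE_est = 16.70000·√(0.87387·0.12613) ≈ 5.54426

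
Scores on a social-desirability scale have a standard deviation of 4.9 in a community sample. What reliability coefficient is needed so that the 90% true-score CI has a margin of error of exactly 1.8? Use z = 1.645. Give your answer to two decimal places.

0.95

SEM needed = half-width / z = 1.8/1.645 ≈ 1.094
r = 1 − (1.094/4.9)² ≈ 1 − 0.050 ≈ 0.950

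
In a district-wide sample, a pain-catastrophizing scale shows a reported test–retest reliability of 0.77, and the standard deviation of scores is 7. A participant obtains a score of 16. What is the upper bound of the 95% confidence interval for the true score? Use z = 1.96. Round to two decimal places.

SEM = 7.000 × √(1 − 0.770) = 7.000 × √0.230 ≈ 7.000 × 0.480 ≈ 3.357
Margin = 1.96 × 3.357 ≈ 6.580
Upper limit = 16 + 6.580 ≈ 22.580

22.58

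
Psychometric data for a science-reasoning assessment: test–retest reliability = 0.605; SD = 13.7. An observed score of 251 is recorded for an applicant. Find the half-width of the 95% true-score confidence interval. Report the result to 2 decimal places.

SEM = 13.70000×√(1 − 0.60500) ≃ 8.61032
1.96 × SEM ≃ 16.87622

16.88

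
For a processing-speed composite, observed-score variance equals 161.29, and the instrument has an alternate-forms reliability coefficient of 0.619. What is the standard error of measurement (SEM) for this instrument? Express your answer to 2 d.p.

σ = 161.29^(1/2) = 12.7000
SEM = 12.7000·√(1 − 0.6190) ≈ 7.8391

7.84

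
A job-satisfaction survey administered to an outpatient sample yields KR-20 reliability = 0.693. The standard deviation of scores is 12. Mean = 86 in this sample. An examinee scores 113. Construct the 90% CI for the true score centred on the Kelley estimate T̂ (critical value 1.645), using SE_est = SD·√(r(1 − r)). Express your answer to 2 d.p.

[95.61, 113.82]

T̂ = r·X + (1 − r)·M = 0.693·113 + 0.307·86 = 78.309 + 26.402 ≈ 104.711
SE_est = SD · √(r(1 − r)) = 12.000 · √0.213 ≈ 12.000 · 0.461 ≈ 5.535
90% CI: 104.711 ± 9.105 ≈ (95.606, 113.816)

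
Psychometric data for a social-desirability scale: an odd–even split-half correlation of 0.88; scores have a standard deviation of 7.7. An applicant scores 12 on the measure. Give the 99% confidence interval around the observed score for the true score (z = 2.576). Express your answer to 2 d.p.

r_full = 2·0.88 / (1 + 0.88) ≃ 0.9362
SEM = 7.7000 · √(1 − 0.9362) = 7.7000 · √0.0638 ≃ 7.7000 · 0.2526 ≃ 1.9454
Half-width = 2.576·1.9454 ≃ 5.0113
CI = 12 ± 5.0113 → [6.9887, 17.0113]

[6.99, 17.01]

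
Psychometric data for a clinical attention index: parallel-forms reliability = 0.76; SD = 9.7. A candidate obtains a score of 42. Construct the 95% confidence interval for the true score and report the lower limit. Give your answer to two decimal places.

The standard error of measurement is 9.700×√(1 − 0.760) ≈ 9.700×0.490 ≈ 4.752.
Half-width = 1.96×4.752 ≈ 9.314
Lower limit = 42 − 9.314 ≈ 32.686

32.69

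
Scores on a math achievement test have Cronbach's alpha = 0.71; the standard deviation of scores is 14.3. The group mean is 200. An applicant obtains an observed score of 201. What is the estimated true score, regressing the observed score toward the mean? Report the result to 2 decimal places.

200.71

Estimated true score = 0.7100*201 + (1 − 0.7100)*200 ≈ 200.7100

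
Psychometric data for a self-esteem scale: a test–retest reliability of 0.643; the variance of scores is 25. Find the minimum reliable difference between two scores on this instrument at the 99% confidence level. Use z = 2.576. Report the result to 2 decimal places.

10.88

σ = 25^(1/2) = 5.00000
SEM = 5.00000·√(1 − 0.64300) ≈ 2.98747
SE_diff = SEM · √2 ≈ 2.98747 · 1.41421 ≈ 4.22493
Smallest detectable difference = 2.576·4.22493 ≈ 10.88341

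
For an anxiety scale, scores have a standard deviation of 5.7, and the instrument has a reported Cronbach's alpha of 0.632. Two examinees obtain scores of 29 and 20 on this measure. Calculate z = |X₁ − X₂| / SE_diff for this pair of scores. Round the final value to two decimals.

SEM = 5.700×√(1 − 0.632) ≃ 3.458
Standard error of the difference = 3.458·√2 ≃ 4.890
z = |29 − 20| / 4.890 = 9 / 4.890 ≃ 1.840

1.84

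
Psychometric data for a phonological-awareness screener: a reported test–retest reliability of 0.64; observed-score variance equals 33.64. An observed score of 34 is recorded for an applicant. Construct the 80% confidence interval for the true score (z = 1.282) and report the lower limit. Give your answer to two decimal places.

SD = √33.64 = 5.8000
The standard error of measurement is 5.8000×√(1 − 0.6400) ≈ 5.8000×0.6000 ≈ 3.4800.
Half-width = 1.282×3.4800 ≈ 4.4614
Lower bound: 34 − 4.4614 = 29.5386

29.54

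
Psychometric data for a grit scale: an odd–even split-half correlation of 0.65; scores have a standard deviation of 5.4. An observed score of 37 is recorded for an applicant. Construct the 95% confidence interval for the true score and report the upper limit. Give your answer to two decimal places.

r_full = 2·0.65 / (1 + 0.65) ≈ 0.7879
SEM = 5.4000×√(1 − 0.7879) ≈ 2.4871
Margin = 1.96 × 2.4871 ≈ 4.8746
Upper limit = 37 + 4.8746 ≈ 41.8746

41.87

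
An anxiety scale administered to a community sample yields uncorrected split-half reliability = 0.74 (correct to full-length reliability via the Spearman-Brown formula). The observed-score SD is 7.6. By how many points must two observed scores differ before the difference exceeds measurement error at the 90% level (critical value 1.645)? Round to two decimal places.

Spearman-Brown: r = 2(0.74) / (1 + 0.74) = 1.480 / 1.740 ≈ 0.851
SEM = 7.600 · √(1 − 0.851) = 7.600 · √0.149 ≈ 7.600 · 0.387 ≈ 2.938
SE_diff = SEM · √2 ≈ 2.938 · 1.414 ≈ 4.155
Minimum reliable difference = 1.645 · SE_diff ≈ 1.645 · 4.155 ≈ 6.834

6.83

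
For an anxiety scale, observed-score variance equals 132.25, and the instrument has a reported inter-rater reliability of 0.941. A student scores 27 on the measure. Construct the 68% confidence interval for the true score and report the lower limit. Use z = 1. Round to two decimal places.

SD = √132.25 ≃ 11.5000
SEM = 11.5000 * √(1 − 0.9410) = 11.5000 * √0.0590 ≃ 11.5000 * 0.2429 ≃ 2.7933
1 * SEM ≃ 2.7933
Lower limit = 27 − 2.7933 ≃ 24.2067

24.21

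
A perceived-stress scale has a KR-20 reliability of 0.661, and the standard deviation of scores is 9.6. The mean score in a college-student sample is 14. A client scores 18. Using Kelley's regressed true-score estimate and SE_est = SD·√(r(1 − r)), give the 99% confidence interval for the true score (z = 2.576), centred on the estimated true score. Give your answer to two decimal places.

Estimated true score = 0.66100*18 + (1 − 0.66100)*14 ≈ 16.64400
SE_est = SD * √(r(1 − r)) = 9.60000 * √0.22408 ≈ 9.60000 * 0.47337 ≈ 4.54435
99% CI: 16.64400 ± 11.70625 ≈ (4.93775, 28.35025)

[4.94, 28.35]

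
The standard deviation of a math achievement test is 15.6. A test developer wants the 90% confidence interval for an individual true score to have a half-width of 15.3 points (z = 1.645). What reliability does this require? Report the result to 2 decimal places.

0.64

Required SEM = 15.3 / 1.645 ≈ 9.3009
r = 1 − (SEM / SD)² = 1 − (9.3009 / 15.6)² ≈ 1 − 0.3555 ≈ 0.6445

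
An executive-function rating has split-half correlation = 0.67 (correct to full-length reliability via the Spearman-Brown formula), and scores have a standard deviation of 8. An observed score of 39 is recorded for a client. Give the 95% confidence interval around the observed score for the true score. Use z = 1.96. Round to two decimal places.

Full-length reliability (Spearman-Brown) = 2(0.67)/(1+0.67) ≈ 0.8024
SEM = 8.0000·√(1 − 0.8024) ≈ 3.5562
Margin = 1.96 · 3.5562 ≈ 6.9702
CI = 39 ± 6.9702 → [32.0298, 45.9702]

[32.03, 45.97]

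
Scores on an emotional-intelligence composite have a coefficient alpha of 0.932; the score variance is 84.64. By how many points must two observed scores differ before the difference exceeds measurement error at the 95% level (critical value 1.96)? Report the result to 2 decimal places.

σ = 84.64^(1/2) = 9.200
SEM = 9.200 · √(1 − 0.932) = 9.200 · √0.068 ≈ 9.200 · 0.261 ≈ 2.399
SE_diff = √2 · SEM ≈ 3.393
Smallest detectable difference = 1.96·3.393 ≈ 6.650

6.65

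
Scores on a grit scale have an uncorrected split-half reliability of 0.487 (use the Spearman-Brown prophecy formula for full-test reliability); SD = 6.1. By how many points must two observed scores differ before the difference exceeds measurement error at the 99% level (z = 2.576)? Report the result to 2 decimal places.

r_full = 2·0.487 / (1 + 0.487) ≈ 0.65501
SEM = 6.10000×√(1 − 0.65501) ≈ 3.58289
SE_diff = √2 × SEM ≈ 5.06697
Smallest detectable difference = 2.576×5.06697 ≈ 13.05251

13.05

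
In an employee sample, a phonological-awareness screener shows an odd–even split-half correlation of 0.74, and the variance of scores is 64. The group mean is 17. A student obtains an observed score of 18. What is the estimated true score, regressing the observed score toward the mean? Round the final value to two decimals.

Spearman-Brown: r = 2(0.74) / (1 + 0.74) = 1.48000 / 1.74000 ≈ 0.85057
T̂ = r·X + (1 − r)·M = 0.85057·18 + 0.14943·17 ≈ 15.31034 + 2.54023 ≈ 17.85057

17.85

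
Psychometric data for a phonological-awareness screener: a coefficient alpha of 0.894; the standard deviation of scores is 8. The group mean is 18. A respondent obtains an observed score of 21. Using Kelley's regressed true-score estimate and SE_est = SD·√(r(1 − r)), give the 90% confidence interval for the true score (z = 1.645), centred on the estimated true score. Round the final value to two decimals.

T̂ = r·X + (1 − r)·M = 0.894×21 + 0.106×18 = 18.774 + 1.908 ≃ 20.682
SE_est = SD × √(r(1 − r)) = 8.000 × √0.095 ≃ 8.000 × 0.308 ≃ 2.463
90% CI: 20.682 ± 4.051 ≃ (16.631, 24.733)

[16.63, 24.73]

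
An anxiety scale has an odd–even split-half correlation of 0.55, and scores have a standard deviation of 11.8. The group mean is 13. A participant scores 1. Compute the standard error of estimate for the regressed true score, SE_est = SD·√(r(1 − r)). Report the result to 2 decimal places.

5.36

r_full = 2·0.55 / (1 + 0.55) ≈ 0.7097
SE_est = 11.8000·√[r(1 − r)] ≈ 5.3562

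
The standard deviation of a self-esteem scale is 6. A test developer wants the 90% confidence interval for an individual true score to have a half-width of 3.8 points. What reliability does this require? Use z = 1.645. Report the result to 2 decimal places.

Required SEM = 3.8 / 1.645 ≈ 2.3100
Required reliability = 1 − (SEM/SD)² = 1 − 0.1482 ≈ 0.8518

0.85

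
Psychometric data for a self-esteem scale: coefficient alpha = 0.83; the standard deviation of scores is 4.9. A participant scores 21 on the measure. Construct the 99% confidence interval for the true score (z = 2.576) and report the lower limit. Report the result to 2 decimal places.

15.80

SEM = 4.900*√(1 − 0.830) ≈ 2.020
2.576 * SEM ≈ 5.204
Lower bound: 21 − 5.204 = 15.796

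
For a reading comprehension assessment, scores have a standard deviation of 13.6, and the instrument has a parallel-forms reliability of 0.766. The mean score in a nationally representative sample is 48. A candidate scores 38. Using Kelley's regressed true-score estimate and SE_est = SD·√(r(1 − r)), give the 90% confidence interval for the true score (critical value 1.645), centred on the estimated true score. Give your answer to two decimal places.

T̂ = r·X + (1 − r)·M = 0.7660×38 + 0.2340×48 = 29.1080 + 11.2320 ≈ 40.3400
SE_est = SD × √(r(1 − r)) = 13.6000 × √0.1792 ≈ 13.6000 × 0.4234 ≈ 5.7579
90% CI: 40.3400 ± 9.4717 ≈ (30.8683, 49.8117)

[30.87, 49.81]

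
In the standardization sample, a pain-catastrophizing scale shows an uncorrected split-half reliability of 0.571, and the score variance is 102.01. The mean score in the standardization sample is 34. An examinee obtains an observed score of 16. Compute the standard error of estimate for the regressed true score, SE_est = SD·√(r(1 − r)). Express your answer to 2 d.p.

4.50

SD = √102.01 = 10.100
Full-length reliability (Spearman-Brown) = 2(0.571)/(1+0.571) ≈ 0.727
SE_est = SD · √(r(1 − r)) = 10.100 · √0.199 ≈ 10.100 · 0.446 ≈ 4.500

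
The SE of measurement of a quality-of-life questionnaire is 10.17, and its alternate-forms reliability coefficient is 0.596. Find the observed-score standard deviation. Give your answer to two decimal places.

σ = SEM·(1 − r)^(−1/2) ≈ 10.17*1.57329 ≈ 16.00038

16.00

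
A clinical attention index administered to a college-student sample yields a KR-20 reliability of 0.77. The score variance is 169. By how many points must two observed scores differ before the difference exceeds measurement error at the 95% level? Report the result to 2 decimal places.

17.28

SD = √169 = 13.000
SEM = 13.000 × √(1 − 0.770) = 13.000 × √0.230 ≈ 13.000 × 0.480 ≈ 6.235
SE_diff = SEM × √2 ≈ 6.235 × 1.414 ≈ 8.817
Minimum reliable difference = 1.96 × SE_diff ≈ 1.96 × 8.817 ≈ 17.281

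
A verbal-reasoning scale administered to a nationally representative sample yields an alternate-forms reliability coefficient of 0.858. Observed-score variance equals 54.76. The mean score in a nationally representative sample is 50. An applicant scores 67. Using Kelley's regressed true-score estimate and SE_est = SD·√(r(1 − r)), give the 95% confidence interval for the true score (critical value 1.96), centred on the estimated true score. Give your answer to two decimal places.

[59.52, 69.65]

SD = √54.76 = 7.400
Estimated true score = 0.858·67 + (1 − 0.858)·50 ≈ 64.586
SE_est = SD · √(r(1 − r)) = 7.400 · √0.122 ≈ 7.400 · 0.349 ≈ 2.583
CI = 64.586 ± 1.96 · 2.583 → [59.523, 69.649]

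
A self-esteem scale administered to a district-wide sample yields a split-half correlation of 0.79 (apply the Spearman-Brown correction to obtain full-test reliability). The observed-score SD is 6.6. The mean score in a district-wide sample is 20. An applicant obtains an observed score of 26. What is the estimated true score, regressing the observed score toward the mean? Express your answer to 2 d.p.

Spearman-Brown: r = 2(0.79) / (1 + 0.79) = 1.580 / 1.790 ≃ 0.883
T̂ = r·X + (1 − r)·M = 0.883·26 + 0.117·20 ≃ 22.950 + 2.346 ≃ 25.296

25.30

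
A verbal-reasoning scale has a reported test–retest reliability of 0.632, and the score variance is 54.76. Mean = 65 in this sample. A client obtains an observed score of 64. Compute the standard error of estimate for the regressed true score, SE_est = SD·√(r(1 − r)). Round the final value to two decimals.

3.57

SD = √54.76 = 7.4000
SE_est = SD × √(r(1 − r)) = 7.4000 × √0.2326 ≈ 7.4000 × 0.4823 ≈ 3.5687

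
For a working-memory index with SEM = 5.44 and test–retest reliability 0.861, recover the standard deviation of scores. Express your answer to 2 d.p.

14.59

SD = 5.44 / √(1 − 0.861) ≃ 14.5912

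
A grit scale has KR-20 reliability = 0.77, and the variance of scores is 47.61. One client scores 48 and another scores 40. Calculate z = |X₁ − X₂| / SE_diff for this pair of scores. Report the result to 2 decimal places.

1.71

SD = √47.61 ≈ 6.9000
SEM = 6.9000 * √(1 − 0.7700) = 6.9000 * √0.2300 ≈ 6.9000 * 0.4796 ≈ 3.3091
SE_diff = √2 * SEM ≈ 4.6798
z = 8 / 4.6798 ≈ 1.7095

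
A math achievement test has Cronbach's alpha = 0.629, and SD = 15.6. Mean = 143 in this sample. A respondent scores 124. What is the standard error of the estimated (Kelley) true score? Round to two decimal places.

SE_est = SD · √(r(1 − r)) = 15.600 · √0.233 ≈ 15.600 · 0.483 ≈ 7.536

7.54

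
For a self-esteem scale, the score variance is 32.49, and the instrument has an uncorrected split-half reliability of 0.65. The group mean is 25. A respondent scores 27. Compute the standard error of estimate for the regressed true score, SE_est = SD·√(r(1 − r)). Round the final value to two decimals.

σ = 32.49^(1/2) = 5.70000
Spearman-Brown: r = 2(0.65) / (1 + 0.65) = 1.30000 / 1.65000 ≈ 0.78788
SE_est = SD · √(r(1 − r)) = 5.70000 · √0.16713 ≈ 5.70000 · 0.40881 ≈ 2.33022

2.33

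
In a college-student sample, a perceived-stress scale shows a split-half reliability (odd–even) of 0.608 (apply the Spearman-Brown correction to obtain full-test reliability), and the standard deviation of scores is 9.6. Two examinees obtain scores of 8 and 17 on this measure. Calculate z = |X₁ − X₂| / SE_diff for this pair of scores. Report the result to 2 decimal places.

1.34

Spearman-Brown: r = 2(0.608) / (1 + 0.608) = 1.216 / 1.608 ≈ 0.756
SEM = 9.600×√(1 − 0.756) ≈ 4.740
SE_diff = √2 × SEM ≈ 6.703
z = 9 / 6.703 ≈ 1.343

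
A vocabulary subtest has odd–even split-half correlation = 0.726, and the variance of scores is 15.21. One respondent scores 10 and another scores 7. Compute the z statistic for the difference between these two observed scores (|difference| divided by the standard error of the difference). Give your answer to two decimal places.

SD = √15.21 = 3.900
r_full = 2·0.726 / (1 + 0.726) ≈ 0.841
SEM = 3.900 * √(1 − 0.841) = 3.900 * √0.159 ≈ 3.900 * 0.398 ≈ 1.554
SE_diff = √2 * SEM ≈ 2.198
z = |10 − 7| / 2.198 = 3 / 2.198 ≈ 1.365

1.37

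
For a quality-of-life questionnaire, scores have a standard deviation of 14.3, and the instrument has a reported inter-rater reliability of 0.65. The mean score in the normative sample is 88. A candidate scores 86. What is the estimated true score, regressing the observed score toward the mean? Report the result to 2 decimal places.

T̂ = r·X + (1 − r)·M = 0.6500*86 + 0.3500*88 = 55.9000 + 30.8000 ≈ 86.7000

86.70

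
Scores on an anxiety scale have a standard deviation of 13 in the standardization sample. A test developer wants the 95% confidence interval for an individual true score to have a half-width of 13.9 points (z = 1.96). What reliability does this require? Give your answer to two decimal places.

0.70

Required SEM = 13.9 / 1.96 ≈ 7.0918
Required reliability = 1 − (SEM/SD)² = 1 − 0.2976 ≈ 0.7024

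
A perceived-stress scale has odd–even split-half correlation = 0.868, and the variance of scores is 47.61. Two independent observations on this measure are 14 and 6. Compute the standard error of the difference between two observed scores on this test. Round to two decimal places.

σ = 47.61^(1/2) = 6.900
Full-length reliability (Spearman-Brown) = 2(0.868)/(1+0.868) ≈ 0.929
SEM = 6.900 × √(1 − 0.929) = 6.900 × √0.071 ≈ 6.900 × 0.266 ≈ 1.834
SE_diff = √2 × SEM ≈ 2.594

2.59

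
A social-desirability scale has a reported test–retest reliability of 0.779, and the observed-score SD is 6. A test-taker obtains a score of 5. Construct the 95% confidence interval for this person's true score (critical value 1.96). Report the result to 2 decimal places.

[-0.53, 10.53]

The standard error of measurement is 6.0000·√(1 − 0.7790) ≈ 6.0000·0.4701 ≈ 2.8206.
Margin = 1.96 · 2.8206 ≈ 5.5285
95% CI: 5 ± 5.5285 = [-0.5285, 10.5285]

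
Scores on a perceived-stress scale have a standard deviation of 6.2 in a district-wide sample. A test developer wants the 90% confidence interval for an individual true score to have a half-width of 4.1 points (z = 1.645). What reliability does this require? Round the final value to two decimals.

SEM needed = half-width / z = 4.1/1.645 ≈ 2.4924
r = 1 − (SEM / SD)² = 1 − (2.4924 / 6.2)² ≈ 1 − 0.1616 ≈ 0.8384

0.84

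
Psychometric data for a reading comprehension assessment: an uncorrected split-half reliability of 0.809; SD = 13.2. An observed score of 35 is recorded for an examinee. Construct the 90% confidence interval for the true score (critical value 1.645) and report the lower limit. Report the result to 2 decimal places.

27.94

r_full = 2·0.809 / (1 + 0.809) ≃ 0.89442
The standard error of measurement is 13.20000×√(1 − 0.89442) ≃ 13.20000×0.32494 ≃ 4.28915.
Margin = 1.645 × 4.28915 ≃ 7.05565
Lower bound: 35 − 7.05565 = 27.94435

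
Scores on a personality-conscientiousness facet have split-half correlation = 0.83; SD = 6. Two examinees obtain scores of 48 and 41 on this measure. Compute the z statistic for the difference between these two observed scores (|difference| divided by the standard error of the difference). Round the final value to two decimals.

r_full = 2·0.83 / (1 + 0.83) ≈ 0.9071
SEM = 6.0000 * √(1 − 0.9071) = 6.0000 * √0.0929 ≈ 6.0000 * 0.3048 ≈ 1.8287
Standard error of the difference = 1.8287·√2 ≈ 2.5862
z = |48 − 41| / 2.5862 = 7 / 2.5862 ≈ 2.7067

2.71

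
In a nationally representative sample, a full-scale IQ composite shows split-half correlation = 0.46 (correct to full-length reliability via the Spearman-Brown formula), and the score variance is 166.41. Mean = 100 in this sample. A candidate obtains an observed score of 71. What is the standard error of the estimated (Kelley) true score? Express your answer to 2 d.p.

6.23

σ = 166.41^(1/2) = 12.90000
r_full = 2·0.46 / (1 + 0.46) ≈ 0.63014
SE_est = SD × √(r(1 − r)) = 12.90000 × √0.23306 ≈ 12.90000 × 0.48277 ≈ 6.22770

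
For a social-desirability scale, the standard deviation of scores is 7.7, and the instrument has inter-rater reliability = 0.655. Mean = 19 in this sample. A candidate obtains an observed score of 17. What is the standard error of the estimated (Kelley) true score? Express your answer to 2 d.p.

SE_est = SD * √(r(1 − r)) = 7.7000 * √0.2260 ≈ 7.7000 * 0.4754 ≈ 3.6603

3.66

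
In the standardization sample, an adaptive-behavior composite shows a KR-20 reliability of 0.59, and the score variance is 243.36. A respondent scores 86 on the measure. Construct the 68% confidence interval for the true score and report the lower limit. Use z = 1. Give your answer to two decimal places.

SD = √243.36 ≈ 15.600
The standard error of measurement is 15.600·√(1 − 0.590) ≈ 15.600·0.640 ≈ 9.989.
1 · SEM ≈ 9.989
Lower limit = 86 − 9.989 ≈ 76.011

76.01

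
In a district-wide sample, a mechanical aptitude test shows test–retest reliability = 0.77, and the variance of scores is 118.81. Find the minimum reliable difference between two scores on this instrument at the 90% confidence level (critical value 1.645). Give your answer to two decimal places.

SD = √118.81 ≈ 10.9000
SEM = 10.9000 · √(1 − 0.7700) = 10.9000 · √0.2300 ≈ 10.9000 · 0.4796 ≈ 5.2275
SE_diff = √2 · SEM ≈ 7.3927
Smallest detectable difference = 1.645·7.3927 ≈ 12.1611

12.16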